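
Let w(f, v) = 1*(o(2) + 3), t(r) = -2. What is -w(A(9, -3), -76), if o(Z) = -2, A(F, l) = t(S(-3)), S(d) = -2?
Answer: -1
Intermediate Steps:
A(F, l) = -2
w(f, v) = 1 (w(f, v) = 1*(-2 + 3) = 1*1 = 1)
-w(A(9, -3), -76) = -1*1 = -1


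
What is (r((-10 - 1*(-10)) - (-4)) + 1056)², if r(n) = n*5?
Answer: 1157776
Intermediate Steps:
r(n) = 5*n
(r((-10 - 1*(-10)) - (-4)) + 1056)² = (5*((-10 - 1*(-10)) - (-4)) + 1056)² = (5*((-10 + 10) - 1*(-4)) + 1056)² = (5*(0 + 4) + 1056)² = (5*4 + 1056)² = (20 + 1056)² = 1076² = 1157776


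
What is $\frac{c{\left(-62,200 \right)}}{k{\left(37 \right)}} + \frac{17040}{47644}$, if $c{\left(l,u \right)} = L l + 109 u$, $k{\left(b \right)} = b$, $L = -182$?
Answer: $\frac{394221144}{440707} \approx 894.52$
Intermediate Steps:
$c{\left(l,u \right)} = - 182 l + 109 u$
$\frac{c{\left(-62,200 \right)}}{k{\left(37 \right)}} + \frac{17040}{47644} = \frac{\left(-182\right) \left(-62\right) + 109 \cdot 200}{37} + \frac{17040}{47644} = \left(11284 + 21800\right) \frac{1}{37} + 17040 \cdot \frac{1}{47644} = 33084 \cdot \frac{1}{37} + \frac{4260}{11911} = \frac{33084}{37} + \frac{4260}{11911} = \frac{394221144}{440707}$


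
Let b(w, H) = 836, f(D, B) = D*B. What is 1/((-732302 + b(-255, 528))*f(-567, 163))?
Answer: 1/67602819186 ≈ 1.4792e-11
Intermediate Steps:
f(D, B) = B*D
1/((-732302 + b(-255, 528))*f(-567, 163)) = 1/((-732302 + 836)*((163*(-567)))) = 1/(-731466*(-92421)) = -1/731466*(-1/92421) = 1/67602819186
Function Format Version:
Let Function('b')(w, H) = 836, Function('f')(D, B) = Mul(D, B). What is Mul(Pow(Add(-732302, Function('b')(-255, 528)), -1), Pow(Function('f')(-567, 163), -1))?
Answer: Rational(1, 67602819186) ≈ 1.4792e-11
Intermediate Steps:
Function('f')(D, B) = Mul(B, D)
Mul(Pow(Add(-732302, Function('b')(-255, 528)), -1), Pow(Function('f')(-567, 163), -1)) = Mul(Pow(Add(-732302, 836), -1), Pow(Mul(163, -567), -1)) = Mul(Pow(-731466, -1), Pow(-92421, -1)) = Mul(Rational(-1, 731466), Rational(-1, 92421)) = Rational(1, 67602819186)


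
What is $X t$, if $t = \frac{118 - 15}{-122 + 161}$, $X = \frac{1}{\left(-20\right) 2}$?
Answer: $- \frac{103}{1560} \approx -0.066026$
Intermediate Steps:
$X = - \frac{1}{40}$ ($X = \frac{1}{-40} = - \frac{1}{40} \approx -0.025$)
$t = \frac{103}{39} \approx 2.641$
$X t = \left(- \frac{1}{40}\right) \frac{103}{39} = - \frac{103}{1560}$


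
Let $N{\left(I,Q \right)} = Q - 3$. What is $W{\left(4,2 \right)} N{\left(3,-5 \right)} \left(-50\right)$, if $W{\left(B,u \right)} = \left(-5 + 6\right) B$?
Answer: $1600$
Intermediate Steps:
$N{\left(I,Q \right)} = -3 + Q$
$W{\left(B,u \right)} = B$ ($W{\left(B,u \right)} = 1 B = B$)
$W{\left(4,2 \right)} N{\left(3,-5 \right)} \left(-50\right) = 4 \left(-3 - 5\right) \left(-50\right) = 4 \left(-8\right) \left(-50\right) = \left(-32\right) \left(-50\right) = 1600$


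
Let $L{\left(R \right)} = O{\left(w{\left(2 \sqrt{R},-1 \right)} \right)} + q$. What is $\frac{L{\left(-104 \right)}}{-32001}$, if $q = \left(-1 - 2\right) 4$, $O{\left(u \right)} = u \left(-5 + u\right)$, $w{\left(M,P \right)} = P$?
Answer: $\frac{2}{10667} \approx 0.00018749$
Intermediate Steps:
$q = -12$ ($q = \left(-3\right) 4 = -12$)
$L{\left(R \right)} = -6$ ($L{\left(R \right)} = - (-5 - 1) - 12 = \left(-1\right) \left(-6\right) - 12 = 6 - 12 = -6$)
$\frac{L{\left(-104 \right)}}{-32001} = - \frac{6}{-32001} = \left(-6\right) \left(- \frac{1}{32001}\right) = \frac{2}{10667}$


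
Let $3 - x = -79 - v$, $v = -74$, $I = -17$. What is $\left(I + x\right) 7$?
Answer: $-63$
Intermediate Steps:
$x = 8$ ($x = 3 - \left(-79 - -74\right) = 3 - \left(-79 + 74\right) = 3 - -5 = 3 + 5 = 8$)
$\left(I + x\right) 7 = \left(-17 + 8\right) 7 = \left(-9\right) 7 = -63$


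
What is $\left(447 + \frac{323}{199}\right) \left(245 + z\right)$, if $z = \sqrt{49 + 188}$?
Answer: $\frac{21872620}{199} + \frac{89276 \sqrt{237}}{199} \approx 1.1682 \cdot 10^{5}$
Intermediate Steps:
$z = \sqrt{237} \approx 15.395$
$\left(447 + \frac{323}{199}\right) \left(245 + z\right) = \left(447 + \frac{323}{199}\right) \left(245 + \sqrt{237}\right) = \frac{89276 \left(245 + \sqrt{237}\right)}{199} = \frac{21872620}{199} + \frac{89276 \sqrt{237}}{199}$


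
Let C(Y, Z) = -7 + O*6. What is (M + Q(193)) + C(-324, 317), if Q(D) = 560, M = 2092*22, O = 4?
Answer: 46601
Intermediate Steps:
M = 46024
C(Y, Z) = 17 (C(Y, Z) = -7 + 4*6 = -7 + 24 = 17)
(M + Q(193)) + C(-324, 317) = (46024 + 560) + 17 = 46584 + 17 = 46601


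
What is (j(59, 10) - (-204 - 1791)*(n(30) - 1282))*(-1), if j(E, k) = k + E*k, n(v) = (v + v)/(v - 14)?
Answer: 10198035/4 ≈ 2.5495e+6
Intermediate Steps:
n(v) = 2*v/(-14 + v) (n(v) = (2*v)/(-14 + v) = 2*v/(-14 + v))
(j(59, 10) - (-204 - 1791)*(n(30) - 1282))*(-1) = (10*(1 + 59) - (-204 - 1791)*(2*30/(-14 + 30) - 1282))*(-1) = (10*60 - (-1995)*(2*30/16 - 1282))*(-1) = (600 - (-1995)*(2*30*(1/16) - 1282))*(-1) = (600 - (-1995)*(15/4 - 1282))*(-1) = (600 - (-1995)*(-5113)/4)*(-1) = (600 - 1*10200435/4)*(-1) = (600 - 10200435/4)*(-1) = -10198035/4*(-1) = 10198035/4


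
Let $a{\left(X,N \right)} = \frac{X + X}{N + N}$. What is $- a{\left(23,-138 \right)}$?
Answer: $\frac{1}{6} \approx 0.16667$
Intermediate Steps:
$a{\left(X,N \right)} = \frac{X}{N}$ ($a{\left(X,N \right)} = \frac{2 X}{2 N} = 2 X \frac{1}{2 N} = \frac{X}{N}$)
$- a{\left(23,-138 \right)} = - \frac{23}{-138} = - \frac{23 \left(-1\right)}{138} = \left(-1\right) \left(- \frac{1}{6}\right) = \frac{1}{6}$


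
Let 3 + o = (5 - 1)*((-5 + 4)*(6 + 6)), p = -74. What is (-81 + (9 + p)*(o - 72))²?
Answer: 62631396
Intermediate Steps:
o = -51 (o = -3 + (5 - 1)*((-5 + 4)*(6 + 6)) = -3 + 4*(-1*12) = -3 + 4*(-12) = -3 - 48 = -51)
(-81 + (9 + p)*(o - 72))² = (-81 + (9 - 74)*(-51 - 72))² = (-81 - 65*(-123))² = (-81 + 7995)² = 7914² = 62631396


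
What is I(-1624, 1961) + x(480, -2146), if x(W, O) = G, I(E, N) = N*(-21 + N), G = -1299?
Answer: 3803041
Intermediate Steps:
x(W, O) = -1299
I(-1624, 1961) + x(480, -2146) = 1961*(-21 + 1961) - 1299 = 1961*1940 - 1299 = 3804340 - 1299 = 3803041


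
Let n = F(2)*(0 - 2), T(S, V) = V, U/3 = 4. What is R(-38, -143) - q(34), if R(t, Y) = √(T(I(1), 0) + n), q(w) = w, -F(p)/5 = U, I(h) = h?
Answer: -34 + 2*√30 ≈ -23.046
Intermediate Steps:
U = 12 (U = 3*4 = 12)
F(p) = -60 (F(p) = -5*12 = -60)
n = 120 (n = -60*(0 - 2) = -60*(-2) = 120)
R(t, Y) = 2*√30 (R(t, Y) = √(0 + 120) = √120 = 2*√30)
R(-38, -143) - q(34) = 2*√30 - 1*34 = 2*√30 - 34 = -34 + 2*√30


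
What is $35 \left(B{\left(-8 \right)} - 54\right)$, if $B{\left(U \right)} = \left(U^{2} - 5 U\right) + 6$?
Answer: $1960$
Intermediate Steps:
$B{\left(U \right)} = 6 + U^{2} - 5 U$
$35 \left(B{\left(-8 \right)} - 54\right) = 35 \left(\left(6 + \left(-8\right)^{2} - -40\right) - 54\right) = 35 \left(\left(6 + 64 + 40\right) - 54\right) = 35 \left(110 - 54\right) = 35 \cdot 56 = 1960$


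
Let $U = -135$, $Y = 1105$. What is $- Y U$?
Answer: $149175$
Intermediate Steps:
$- Y U = \left(-1\right) 1105 \left(-135\right) = \left(-1105\right) \left(-135\right) = 149175$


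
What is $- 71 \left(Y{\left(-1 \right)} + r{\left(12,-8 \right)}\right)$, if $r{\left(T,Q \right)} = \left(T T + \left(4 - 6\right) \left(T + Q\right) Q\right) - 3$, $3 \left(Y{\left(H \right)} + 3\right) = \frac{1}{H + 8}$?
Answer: $- \frac{301253}{21} \approx -14345.0$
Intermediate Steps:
$Y{\left(H \right)} = -3 + \frac{1}{3 \left(8 + H\right)}$ ($Y{\left(H \right)} = -3 + \frac{1}{3 \left(H + 8\right)} = -3 + \frac{1}{3 \left(8 + H\right)}$)
$r{\left(T,Q \right)} = -3 + T^{2} + Q \left(- 2 Q - 2 T\right)$ ($r{\left(T,Q \right)} = \left(T^{2} + - 2 \left(Q + T\right) Q\right) - 3 = \left(T^{2} + \left(- 2 Q - 2 T\right) Q\right) - 3 = \left(T^{2} + Q \left(- 2 Q - 2 T\right)\right) - 3 = -3 + T^{2} + Q \left(- 2 Q - 2 T\right)$)
$- 71 \left(Y{\left(-1 \right)} + r{\left(12,-8 \right)}\right) = - 71 \left(\frac{-71 - -9}{3 \left(8 - 1\right)} - \left(3 - 192 - 144 + 128\right)\right) = - 71 \left(\frac{-71 + 9}{3 \cdot 7} + \left(-3 + 144 - 128 + 192\right)\right) = - 71 \left(\frac{1}{3} \cdot \frac{1}{7} \left(-62\right) + \left(-3 + 144 - 128 + 192\right)\right) = - 71 \left(- \frac{62}{21} + 205\right) = - \frac{71 \cdot 4243}{21} = \left(-1\right) \frac{301253}{21} = - \frac{301253}{21}$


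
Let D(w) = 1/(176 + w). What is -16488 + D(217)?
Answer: -6479783/393 ≈ -16488.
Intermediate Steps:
-16488 + D(217) = -16488 + 1/(176 + 217) = -16488 + 1/393 = -6479783/393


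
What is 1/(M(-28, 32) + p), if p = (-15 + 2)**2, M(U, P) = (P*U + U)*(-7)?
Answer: 1/6637 ≈ 0.00015067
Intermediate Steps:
M(U, P) = -7*U - 7*P*U (M(U, P) = (U + P*U)*(-7) = -7*U - 7*P*U)
p = 169 (p = (-13)**2 = 169)
1/(M(-28, 32) + p) = 1/(-7*(-28)*(1 + 32) + 169) = 1/(-7*(-28)*33 + 169) = 1/(6468 + 169) = 1/6637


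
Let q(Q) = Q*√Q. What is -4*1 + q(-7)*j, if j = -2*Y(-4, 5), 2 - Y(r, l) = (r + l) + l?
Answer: -4 - 56*I*√7 ≈ -4.0 - 148.16*I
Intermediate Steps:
Y(r, l) = 2 - r - 2*l (Y(r, l) = 2 - ((r + l) + l) = 2 - ((l + r) + l) = 2 - (r + 2*l) = 2 + (-r - 2*l) = 2 - r - 2*l)
q(Q) = Q^(3/2)
j = 8 (j = -2*(2 - 1*(-4) - 2*5) = -2*(2 + 4 - 10) = -2*(-4) = 8)
-4*1 + q(-7)*j = -4*1 + (-7)^(3/2)*8 = -4 - 7*I*√7*8 = -4 - 56*I*√7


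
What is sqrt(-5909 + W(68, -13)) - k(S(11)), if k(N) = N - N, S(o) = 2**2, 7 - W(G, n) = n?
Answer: I*sqrt(5889) ≈ 76.74*I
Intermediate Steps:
W(G, n) = 7 - n
S(o) = 4
k(N) = 0
sqrt(-5909 + W(68, -13)) - k(S(11)) = sqrt(-5909 + (7 - 1*(-13))) - 1*0 = sqrt(-5909 + (7 + 13)) + 0 = sqrt(-5909 + 20) + 0 = sqrt(-5889) + 0 = I*sqrt(5889) + 0 = I*sqrt(5889)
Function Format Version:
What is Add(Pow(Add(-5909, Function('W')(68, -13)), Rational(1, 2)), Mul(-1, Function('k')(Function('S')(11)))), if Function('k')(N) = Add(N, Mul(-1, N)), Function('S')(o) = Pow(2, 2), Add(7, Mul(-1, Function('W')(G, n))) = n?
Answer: Mul(I, Pow(5889, Rational(1, 2))) ≈ Mul(76.740, I)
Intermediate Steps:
Function('W')(G, n) = Add(7, Mul(-1, n))
Function('S')(o) = 4
Function('k')(N) = 0
Add(Pow(Add(-5909, Function('W')(68, -13)), Rational(1, 2)), Mul(-1, Function('k')(Function('S')(11)))) = Add(Pow(Add(-5909, Add(7, Mul(-1, -13))), Rational(1, 2)), Mul(-1, 0)) = Add(Pow(Add(-5909, Add(7, 13)), Rational(1, 2)), 0) = Add(Pow(Add(-5909, 20), Rational(1, 2)), 0) = Add(Pow(-5889, Rational(1, 2)), 0) = Add(Mul(I, Pow(5889, Rational(1, 2))), 0) = Mul(I, Pow(5889, Rational(1, 2)))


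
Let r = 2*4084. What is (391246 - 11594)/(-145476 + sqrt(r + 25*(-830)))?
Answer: -146111784/55987511 - 27118*I*sqrt(1398)/503887599 ≈ -2.6097 - 0.0020122*I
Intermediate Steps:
r = 8168
(391246 - 11594)/(-145476 + sqrt(r + 25*(-830))) = (391246 - 11594)/(-145476 + sqrt(8168 + 25*(-830))) = 379652/(-145476 + sqrt(8168 - 20750)) = 379652/(-145476 + sqrt(-12582)) = 379652/(-145476 + 3*I*sqrt(1398))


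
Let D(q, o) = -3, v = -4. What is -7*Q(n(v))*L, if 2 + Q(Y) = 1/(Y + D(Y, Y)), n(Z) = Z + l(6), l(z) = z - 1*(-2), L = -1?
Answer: -7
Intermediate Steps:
l(z) = 2 + z (l(z) = z + 2 = 2 + z)
n(Z) = 8 + Z (n(Z) = Z + (2 + 6) = Z + 8 = 8 + Z)
Q(Y) = -2 + 1/(-3 + Y) (Q(Y) = -2 + 1/(Y - 3) = -2 + 1/(-3 + Y))
-7*Q(n(v))*L = -7*(7 - 2*(8 - 4))/(-3 + (8 - 4))*(-1) = -7*(7 - 2*4)/(-3 + 4)*(-1) = -7*(7 - 8)/1*(-1) = -7*1*(-1)*(-1) = -(-7)*(-1) = -7*1 = -7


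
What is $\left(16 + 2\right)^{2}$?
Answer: $324$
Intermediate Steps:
$\left(16 + 2\right)^{2} = 18^{2} = 324$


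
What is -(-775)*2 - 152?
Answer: 1398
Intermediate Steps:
-(-775)*2 - 152 = -155*(-10) - 152 = 1550 - 152 = 1398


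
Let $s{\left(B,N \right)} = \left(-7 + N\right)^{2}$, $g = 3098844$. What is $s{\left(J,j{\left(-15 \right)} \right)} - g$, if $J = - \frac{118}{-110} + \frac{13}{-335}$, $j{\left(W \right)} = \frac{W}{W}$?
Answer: $-3098808$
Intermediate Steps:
$j{\left(W \right)} = 1$
$J = \frac{762}{737}$ ($J = \left(-118\right) \left(- \frac{1}{110}\right) + 13 \left(- \frac{1}{335}\right) = \frac{59}{55} - \frac{13}{335} = \frac{762}{737} \approx 1.0339$)
$s{\left(J,j{\left(-15 \right)} \right)} - g = \left(-7 + 1\right)^{2} - 3098844 = \left(-6\right)^{2} - 3098844 = 36 - 3098844 = -3098808$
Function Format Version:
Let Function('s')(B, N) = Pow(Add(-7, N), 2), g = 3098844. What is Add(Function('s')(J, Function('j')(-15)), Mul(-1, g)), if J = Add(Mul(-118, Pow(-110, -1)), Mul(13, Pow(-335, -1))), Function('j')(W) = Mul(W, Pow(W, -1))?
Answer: -3098808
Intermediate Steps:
Function('j')(W) = 1
J = Rational(762, 737) (J = Add(Mul(-118, Rational(-1, 110)), Mul(13, Rational(-1, 335))) = Add(Rational(59, 55), Rational(-13, 335)) = Rational(762, 737) ≈ 1.0339)
Add(Function('s')(J, Function('j')(-15)), Mul(-1, g)) = Add(Pow(Add(-7, 1), 2), Mul(-1, 3098844)) = Add(Pow(-6, 2), -3098844) = Add(36, -3098844) = -3098808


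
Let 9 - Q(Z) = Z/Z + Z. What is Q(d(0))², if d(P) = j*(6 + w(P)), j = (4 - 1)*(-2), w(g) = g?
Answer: 1936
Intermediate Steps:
j = -6 (j = 3*(-2) = -6)
d(P) = -36 - 6*P (d(P) = -6*(6 + P) = -36 - 6*P)
Q(Z) = 8 - Z (Q(Z) = 9 - (Z/Z + Z) = 9 - (1 + Z) = 9 + (-1 - Z) = 8 - Z)
Q(d(0))² = (8 - (-36 - 6*0))² = (8 - (-36 + 0))² = (8 - 1*(-36))² = (8 + 36)² = 44² = 1936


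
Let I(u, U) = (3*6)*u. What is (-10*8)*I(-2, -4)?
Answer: 2880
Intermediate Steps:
I(u, U) = 18*u
(-10*8)*I(-2, -4) = (-10*8)*(18*(-2)) = -80*(-36) = 2880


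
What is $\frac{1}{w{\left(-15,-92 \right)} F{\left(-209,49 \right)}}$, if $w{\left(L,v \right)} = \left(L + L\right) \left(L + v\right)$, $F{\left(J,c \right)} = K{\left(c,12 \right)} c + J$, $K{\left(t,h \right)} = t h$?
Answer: $\frac{1}{91815630} \approx 1.0891 \cdot 10^{-8}$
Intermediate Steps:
$K{\left(t,h \right)} = h t$
$F{\left(J,c \right)} = J + 12 c^{2}$ ($F{\left(J,c \right)} = 12 c c + J = 12 c^{2} + J = J + 12 c^{2}$)
$w{\left(L,v \right)} = 2 L \left(L + v\right)$
$\frac{1}{w{\left(-15,-92 \right)} F{\left(-209,49 \right)}} = \frac{1}{2 \left(-15\right) \left(-15 - 92\right) \left(-209 + 12 \cdot 49^{2}\right)} = \frac{1}{2 \left(-15\right) \left(-107\right) \left(-209 + 12 \cdot 2401\right)} = \frac{1}{3210 \left(-209 + 28812\right)} = \frac{1}{3210 \cdot 28603} = \frac{1}{3210} \cdot \frac{1}{28603} = \frac{1}{91815630}$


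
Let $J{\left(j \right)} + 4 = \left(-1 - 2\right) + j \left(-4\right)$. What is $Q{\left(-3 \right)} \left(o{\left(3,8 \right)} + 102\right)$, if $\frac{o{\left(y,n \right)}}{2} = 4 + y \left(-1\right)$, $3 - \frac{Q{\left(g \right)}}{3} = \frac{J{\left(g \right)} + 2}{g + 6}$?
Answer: $208$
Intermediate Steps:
$J{\left(j \right)} = -7 - 4 j$ ($J{\left(j \right)} = -4 + \left(\left(-1 - 2\right) + j \left(-4\right)\right) = -4 - \left(3 + 4 j\right) = -7 - 4 j$)
$Q{\left(g \right)} = 9 - \frac{3 \left(-5 - 4 g\right)}{6 + g}$ ($Q{\left(g \right)} = 9 - 3 \frac{\left(-7 - 4 g\right) + 2}{g + 6} = 9 - 3 \frac{-5 - 4 g}{6 + g} = 9 - \frac{3 \left(-5 - 4 g\right)}{6 + g}$)
$o{\left(y,n \right)} = 8 - 2 y$ ($o{\left(y,n \right)} = 2 \left(4 + y \left(-1\right)\right) = 2 \left(4 - y\right) = 8 - 2 y$)
$Q{\left(-3 \right)} \left(o{\left(3,8 \right)} + 102\right) = \frac{3 \left(23 + 7 \left(-3\right)\right)}{6 - 3} \left(\left(8 - 6\right) + 102\right) = \frac{3 \left(23 - 21\right)}{3} \left(\left(8 - 6\right) + 102\right) = 3 \cdot \frac{1}{3} \cdot 2 \left(2 + 102\right) = 2 \cdot 104 = 208$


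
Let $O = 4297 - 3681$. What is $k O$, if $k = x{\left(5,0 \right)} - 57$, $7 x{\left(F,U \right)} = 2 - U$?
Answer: $-34936$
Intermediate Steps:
$x{\left(F,U \right)} = \frac{2}{7} - \frac{U}{7}$ ($x{\left(F,U \right)} = \frac{2 - U}{7} = \frac{2}{7} - \frac{U}{7}$)
$O = 616$
$k = - \frac{397}{7}$ ($k = \left(\frac{2}{7} - 0\right) - 57 = \left(\frac{2}{7} + 0\right) - 57 = \frac{2}{7} - 57 = - \frac{397}{7} \approx -56.714$)
$k O = \left(- \frac{397}{7}\right) 616 = -34936$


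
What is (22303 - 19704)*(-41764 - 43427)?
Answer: -221411409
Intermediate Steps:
(22303 - 19704)*(-41764 - 43427) = 2599*(-85191) = -221411409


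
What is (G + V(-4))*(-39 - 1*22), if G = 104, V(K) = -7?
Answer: -5917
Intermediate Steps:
(G + V(-4))*(-39 - 1*22) = (104 - 7)*(-39 - 1*22) = 97*(-39 - 22) = 97*(-61) = -5917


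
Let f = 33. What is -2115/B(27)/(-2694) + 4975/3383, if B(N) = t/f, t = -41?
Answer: 524945/625906 ≈ 0.83870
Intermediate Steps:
B(N) = -41/33
-2115/B(27)/(-2694) + 4975/3383 = -2115/(-41/33)/(-2694) + 4975/3383 = -2115*(-33/41)*(-1/2694) + 4975*(1/3383) = (69795/41)*(-1/2694) + 25/17 = -23265/36818 + 25/17 = 524945/625906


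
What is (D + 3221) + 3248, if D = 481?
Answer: 6950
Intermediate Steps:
(D + 3221) + 3248 = (481 + 3221) + 3248 = 3702 + 3248 = 6950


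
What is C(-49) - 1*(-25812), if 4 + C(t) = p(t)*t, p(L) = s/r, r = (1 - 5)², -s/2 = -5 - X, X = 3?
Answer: 25759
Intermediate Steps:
s = 16 (s = -2*(-5 - 1*3) = -2*(-5 - 3) = -2*(-8) = 16)
r = 16 (r = (-4)² = 16)
p(L) = 1 (p(L) = 16/16 = 16*(1/16) = 1)
C(t) = -4 + t (C(t) = -4 + 1*t = -4 + t)
C(-49) - 1*(-25812) = (-4 - 49) - 1*(-25812) = -53 + 25812 = 25759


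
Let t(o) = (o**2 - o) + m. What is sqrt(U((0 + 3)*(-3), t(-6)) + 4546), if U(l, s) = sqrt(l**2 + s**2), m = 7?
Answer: sqrt(4546 + sqrt(2482)) ≈ 67.792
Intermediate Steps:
t(o) = 7 + o**2 - o (t(o) = (o**2 - o) + 7 = 7 + o**2 - o)
sqrt(U((0 + 3)*(-3), t(-6)) + 4546) = sqrt(sqrt(((0 + 3)*(-3))**2 + (7 + (-6)**2 - 1*(-6))**2) + 4546) = sqrt(sqrt((3*(-3))**2 + (7 + 36 + 6)**2) + 4546) = sqrt(sqrt((-9)**2 + 49**2) + 4546) = sqrt(sqrt(81 + 2401) + 4546) = sqrt(sqrt(2482) + 4546) = sqrt(4546 + sqrt(2482))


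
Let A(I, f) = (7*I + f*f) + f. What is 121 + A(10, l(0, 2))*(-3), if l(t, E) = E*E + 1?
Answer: -179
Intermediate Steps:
l(t, E) = 1 + E² (l(t, E) = E² + 1 = 1 + E²)
A(I, f) = f + f² + 7*I (A(I, f) = (7*I + f²) + f = (f² + 7*I) + f = f + f² + 7*I)
121 + A(10, l(0, 2))*(-3) = 121 + ((1 + 2²) + (1 + 2²)² + 7*10)*(-3) = 121 + ((1 + 4) + (1 + 4)² + 70)*(-3) = 121 + (5 + 5² + 70)*(-3) = 121 + (5 + 25 + 70)*(-3) = 121 + 100*(-3) = 121 - 300 = -179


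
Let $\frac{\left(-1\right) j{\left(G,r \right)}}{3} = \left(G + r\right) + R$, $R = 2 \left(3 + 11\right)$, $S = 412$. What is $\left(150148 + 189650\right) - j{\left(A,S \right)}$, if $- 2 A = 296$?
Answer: $340674$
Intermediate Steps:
$A = -148$ ($A = \left(- \frac{1}{2}\right) 296 = -148$)
$R = 28$ ($R = 2 \cdot 14 = 28$)
$j{\left(G,r \right)} = -84 - 3 G - 3 r$ ($j{\left(G,r \right)} = - 3 \left(\left(G + r\right) + 28\right) = - 3 \left(28 + G + r\right) = -84 - 3 G - 3 r$)
$\left(150148 + 189650\right) - j{\left(A,S \right)} = \left(150148 + 189650\right) - \left(-84 - -444 - 1236\right) = 339798 - \left(-84 + 444 - 1236\right) = 339798 - -876 = 339798 + 876 = 340674$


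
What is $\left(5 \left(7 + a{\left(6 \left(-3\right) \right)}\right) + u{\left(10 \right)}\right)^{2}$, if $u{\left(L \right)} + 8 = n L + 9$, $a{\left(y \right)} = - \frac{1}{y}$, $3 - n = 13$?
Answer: $\frac{1315609}{324} \approx 4060.5$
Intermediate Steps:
$n = -10$ ($n = 3 - 13 = -10$)
$u{\left(L \right)} = 1 - 10 L$ ($u{\left(L \right)} = -8 - \left(-9 + 10 L\right) = 1 - 10 L$)
$\left(5 \left(7 + a{\left(6 \left(-3\right) \right)}\right) + u{\left(10 \right)}\right)^{2} = \left(5 \left(7 - \frac{1}{6 \left(-3\right)}\right) + \left(1 - 100\right)\right)^{2} = \left(5 \left(7 - \frac{1}{-18}\right) + \left(1 - 100\right)\right)^{2} = \left(5 \left(7 - - \frac{1}{18}\right) - 99\right)^{2} = \left(5 \left(7 + \frac{1}{18}\right) - 99\right)^{2} = \left(5 \cdot \frac{127}{18} - 99\right)^{2} = \left(\frac{635}{18} - 99\right)^{2} = \left(- \frac{1147}{18}\right)^{2} = \frac{1315609}{324}$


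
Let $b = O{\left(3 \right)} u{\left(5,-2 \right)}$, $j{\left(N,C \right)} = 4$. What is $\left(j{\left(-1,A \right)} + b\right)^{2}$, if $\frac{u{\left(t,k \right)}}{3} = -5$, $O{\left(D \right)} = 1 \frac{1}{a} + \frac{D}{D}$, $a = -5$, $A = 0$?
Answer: $64$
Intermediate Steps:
$O{\left(D \right)} = \frac{4}{5}$ ($O{\left(D \right)} = 1 \frac{1}{-5} + \frac{D}{D} = 1 \left(- \frac{1}{5}\right) + 1 = - \frac{1}{5} + 1 = \frac{4}{5}$)
$u{\left(t,k \right)} = -15$ ($u{\left(t,k \right)} = 3 \left(-5\right) = -15$)
$b = -12$ ($b = \frac{4}{5} \left(-15\right) = -12$)
$\left(j{\left(-1,A \right)} + b\right)^{2} = \left(4 - 12\right)^{2} = \left(-8\right)^{2} = 64$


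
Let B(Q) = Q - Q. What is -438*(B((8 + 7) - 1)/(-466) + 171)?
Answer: -74898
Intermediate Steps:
B(Q) = 0
-438*(B((8 + 7) - 1)/(-466) + 171) = -438*(0/(-466) + 171) = -438*(0*(-1/466) + 171) = -438*(0 + 171) = -438*171 = -74898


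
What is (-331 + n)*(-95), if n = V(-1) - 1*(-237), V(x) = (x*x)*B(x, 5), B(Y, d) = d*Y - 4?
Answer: 9785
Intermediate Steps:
B(Y, d) = -4 + Y*d (B(Y, d) = Y*d - 4 = -4 + Y*d)
V(x) = x**2*(-4 + 5*x) (V(x) = (x*x)*(-4 + x*5) = x**2*(-4 + 5*x))
n = 228 (n = (-1)**2*(-4 + 5*(-1)) - 1*(-237) = 1*(-4 - 5) + 237 = 1*(-9) + 237 = -9 + 237 = 228)
(-331 + n)*(-95) = (-331 + 228)*(-95) = -103*(-95) = 9785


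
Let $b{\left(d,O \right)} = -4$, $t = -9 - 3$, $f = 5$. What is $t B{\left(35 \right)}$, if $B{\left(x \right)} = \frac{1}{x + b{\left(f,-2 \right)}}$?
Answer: $- \frac{12}{31} \approx -0.3871$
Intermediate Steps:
$t = -12$
$B{\left(x \right)} = \frac{1}{-4 + x}$ ($B{\left(x \right)} = \frac{1}{x - 4} = \frac{1}{-4 + x}$)
$t B{\left(35 \right)} = - \frac{12}{-4 + 35} = - \frac{12}{31}$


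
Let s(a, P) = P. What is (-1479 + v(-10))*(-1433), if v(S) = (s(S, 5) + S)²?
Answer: 2083582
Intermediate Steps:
v(S) = (5 + S)²
(-1479 + v(-10))*(-1433) = (-1479 + (5 - 10)²)*(-1433) = (-1479 + (-5)²)*(-1433) = (-1479 + 25)*(-1433) = -1454*(-1433) = 2083582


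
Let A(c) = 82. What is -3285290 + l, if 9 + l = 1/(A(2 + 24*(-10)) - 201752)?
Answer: -662546249331/201670 ≈ -3.2853e+6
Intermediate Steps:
l = -1815031/201670 (l = -9 + 1/(82 - 201752) = -9 + 1/(-201670) = -9 - 1/201670 = -1815031/201670 ≈ -9.0000)
-3285290 + l = -3285290 - 1815031/201670 = -662546249331/201670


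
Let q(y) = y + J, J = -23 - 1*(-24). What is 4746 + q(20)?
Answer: 4767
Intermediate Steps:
J = 1 (J = -23 + 24 = 1)
q(y) = 1 + y (q(y) = y + 1 = 1 + y)
4746 + q(20) = 4746 + (1 + 20) = 4746 + 21 = 4767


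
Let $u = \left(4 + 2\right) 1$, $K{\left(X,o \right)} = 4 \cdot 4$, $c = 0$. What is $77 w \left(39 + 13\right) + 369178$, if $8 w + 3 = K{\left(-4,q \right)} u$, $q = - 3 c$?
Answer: $\frac{831449}{2} \approx 4.1572 \cdot 10^{5}$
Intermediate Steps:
$q = 0$ ($q = \left(-3\right) 0 = 0$)
$K{\left(X,o \right)} = 16$
$u = 6$ ($u = 6 \cdot 1 = 6$)
$w = \frac{93}{8}$ ($w = - \frac{3}{8} + \frac{16 \cdot 6}{8} = - \frac{3}{8} + \frac{1}{8} \cdot 96 = - \frac{3}{8} + 12 = \frac{93}{8} \approx 11.625$)
$77 w \left(39 + 13\right) + 369178 = 77 \cdot \frac{93}{8} \left(39 + 13\right) + 369178 = \frac{7161}{8} \cdot 52 + 369178 = \frac{93093}{2} + 369178 = \frac{831449}{2}$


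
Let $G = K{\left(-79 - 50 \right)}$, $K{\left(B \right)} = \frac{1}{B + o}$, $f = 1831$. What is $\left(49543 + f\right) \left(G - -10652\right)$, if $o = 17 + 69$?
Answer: $\frac{23531090090}{43} \approx 5.4723 \cdot 10^{8}$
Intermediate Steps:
$o = 86$
$K{\left(B \right)} = \frac{1}{86 + B}$ ($K{\left(B \right)} = \frac{1}{B + 86} = \frac{1}{86 + B}$)
$G = - \frac{1}{43}$ ($G = \frac{1}{86 - 129} = \frac{1}{-43} = - \frac{1}{43} \approx -0.023256$)
$\left(49543 + f\right) \left(G - -10652\right) = \left(49543 + 1831\right) \left(- \frac{1}{43} - -10652\right) = 51374 \left(- \frac{1}{43} + \left(-1475 + 12127\right)\right) = 51374 \left(- \frac{1}{43} + 10652\right) = 51374 \cdot \frac{458035}{43} = \frac{23531090090}{43}$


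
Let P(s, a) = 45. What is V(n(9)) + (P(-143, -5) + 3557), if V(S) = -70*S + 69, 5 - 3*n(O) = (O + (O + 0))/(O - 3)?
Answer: 10873/3 ≈ 3624.3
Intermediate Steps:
n(O) = 5/3 - 2*O/(3*(-3 + O)) (n(O) = 5/3 - (O + (O + 0))/(3*(O - 3)) = 5/3 - (O + O)/(3*(-3 + O)) = 5/3 - 2*O/(3*(-3 + O)))
V(S) = 69 - 70*S
V(n(9)) + (P(-143, -5) + 3557) = (69 - 70*(-5 + 9)/(-3 + 9)) + (45 + 3557) = (69 - 70*4/6) + 3602 = (69 - 35*4/3) + 3602 = (69 - 70*⅔) + 3602 = (69 - 140/3) + 3602 = 67/3 + 3602 = 10873/3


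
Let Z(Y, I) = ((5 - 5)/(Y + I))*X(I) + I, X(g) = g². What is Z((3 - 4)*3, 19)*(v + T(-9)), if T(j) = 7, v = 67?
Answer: 1406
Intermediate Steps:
Z(Y, I) = I (Z(Y, I) = ((5 - 5)/(Y + I))*I² + I = (0/(I + Y))*I² + I = 0*I² + I = 0 + I = I)
Z((3 - 4)*3, 19)*(v + T(-9)) = 19*(67 + 7) = 19*74 = 1406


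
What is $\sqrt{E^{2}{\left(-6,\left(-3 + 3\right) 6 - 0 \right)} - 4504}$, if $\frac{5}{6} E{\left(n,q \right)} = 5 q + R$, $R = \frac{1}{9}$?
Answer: $\frac{2 i \sqrt{253349}}{15} \approx 67.112 i$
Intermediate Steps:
$R = \frac{1}{9} \approx 0.11111$
$E{\left(n,q \right)} = \frac{2}{15} + 6 q$ ($E{\left(n,q \right)} = \frac{6 \left(5 q + \frac{1}{9}\right)}{5} = \frac{6 \left(\frac{1}{9} + 5 q\right)}{5} = \frac{2}{15} + 6 q$)
$\sqrt{E^{2}{\left(-6,\left(-3 + 3\right) 6 - 0 \right)} - 4504} = \sqrt{\left(\frac{2}{15} + 6 \left(\left(-3 + 3\right) 6 - 0\right)\right)^{2} - 4504} = \sqrt{\left(\frac{2}{15} + 6 \left(0 \cdot 6 + 0\right)\right)^{2} - 4504} = \sqrt{\left(\frac{2}{15} + 6 \left(0 + 0\right)\right)^{2} - 4504} = \sqrt{\left(\frac{2}{15} + 6 \cdot 0\right)^{2} - 4504} = \sqrt{\left(\frac{2}{15} + 0\right)^{2} - 4504} = \sqrt{\left(\frac{2}{15}\right)^{2} - 4504} = \sqrt{\frac{4}{225} - 4504} = \sqrt{- \frac{1013396}{225}} = \frac{2 i \sqrt{253349}}{15}$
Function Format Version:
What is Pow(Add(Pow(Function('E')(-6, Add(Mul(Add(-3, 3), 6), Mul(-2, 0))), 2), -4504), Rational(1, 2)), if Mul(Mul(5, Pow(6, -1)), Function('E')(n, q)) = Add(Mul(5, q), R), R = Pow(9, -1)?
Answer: Mul(Rational(2, 15), I, Pow(253349, Rational(1, 2))) ≈ Mul(67.112, I)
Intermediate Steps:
R = Rational(1, 9) ≈ 0.11111
Function('E')(n, q) = Add(Rational(2, 15), Mul(6, q)) (Function('E')(n, q) = Mul(Rational(6, 5), Add(Mul(5, q), Rational(1, 9))) = Mul(Rational(6, 5), Add(Rational(1, 9), Mul(5, q))) = Add(Rational(2, 15), Mul(6, q)))
Pow(Add(Pow(Function('E')(-6, Add(Mul(Add(-3, 3), 6), Mul(-2, 0))), 2), -4504), Rational(1, 2)) = Pow(Add(Pow(Add(Rational(2, 15), Mul(6, Add(Mul(Add(-3, 3), 6), Mul(-2, 0)))), 2), -4504), Rational(1, 2)) = Pow(Add(Pow(Add(Rational(2, 15), Mul(6, Add(Mul(0, 6), 0))), 2), -4504), Rational(1, 2)) = Pow(Add(Pow(Add(Rational(2, 15), Mul(6, Add(0, 0))), 2), -4504), Rational(1, 2)) = Pow(Add(Pow(Add(Rational(2, 15), Mul(6, 0)), 2), -4504), Rational(1, 2)) = Pow(Add(Pow(Add(Rational(2, 15), 0), 2), -4504), Rational(1, 2)) = Pow(Add(Pow(Rational(2, 15), 2), -4504), Rational(1, 2)) = Pow(Add(Rational(4, 225), -4504), Rational(1, 2)) = Pow(Rational(-1013396, 225), Rational(1, 2)) = Mul(Rational(2, 15), I, Pow(253349, Rational(1, 2)))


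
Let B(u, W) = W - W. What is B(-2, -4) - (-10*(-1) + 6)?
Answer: -16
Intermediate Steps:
B(u, W) = 0
B(-2, -4) - (-10*(-1) + 6) = 0 - (-10*(-1) + 6) = 0 - (10 + 6) = 0 - 1*16 = 0 - 16 = -16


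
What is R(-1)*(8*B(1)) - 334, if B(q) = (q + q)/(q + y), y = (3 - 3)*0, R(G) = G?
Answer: -350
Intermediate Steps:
y = 0 (y = 0*0 = 0)
B(q) = 2 (B(q) = (q + q)/(q + 0) = (2*q)/q = 2)
R(-1)*(8*B(1)) - 334 = -8*2 - 334 = -1*16 - 334 = -16 - 334 = -350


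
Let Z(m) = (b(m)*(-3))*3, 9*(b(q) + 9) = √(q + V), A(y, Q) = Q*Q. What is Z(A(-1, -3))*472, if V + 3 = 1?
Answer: 38232 - 472*√7 ≈ 36983.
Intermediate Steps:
V = -2 (V = -3 + 1 = -2)
A(y, Q) = Q²
b(q) = -9 + √(-2 + q)/9 (b(q) = -9 + √(q - 2)/9 = -9 + √(-2 + q)/9)
Z(m) = 81 - √(-2 + m) (Z(m) = ((-9 + √(-2 + m)/9)*(-3))*3 = (27 - √(-2 + m)/3)*3 = 81 - √(-2 + m))
Z(A(-1, -3))*472 = (81 - √(-2 + (-3)²))*472 = (81 - √(-2 + 9))*472 = (81 - √7)*472 = 38232 - 472*√7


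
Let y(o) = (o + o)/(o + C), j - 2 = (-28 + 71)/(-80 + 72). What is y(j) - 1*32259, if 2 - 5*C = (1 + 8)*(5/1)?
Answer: -15451791/479 ≈ -32258.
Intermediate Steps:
C = -43/5 (C = ⅖ - (1 + 8)*5/1/5 = ⅖ - 9*5*1/5 = ⅖ - 9*5/5 = ⅖ - ⅕*45 = ⅖ - 9 = -43/5 ≈ -8.6000)
j = -27/8 (j = 2 + (-28 + 71)/(-80 + 72) = 2 + 43/(-8) = 2 + 43*(-⅛) = 2 - 43/8 = -27/8 ≈ -3.3750)
y(o) = 2*o/(-43/5 + o) (y(o) = (o + o)/(o - 43/5) = (2*o)/(-43/5 + o) = 2*o/(-43/5 + o))
y(j) - 1*32259 = 10*(-27/8)/(-43 + 5*(-27/8)) - 1*32259 = 10*(-27/8)/(-43 - 135/8) - 32259 = 10*(-27/8)/(-479/8) - 32259 = 10*(-27/8)*(-8/479) - 32259 = 270/479 - 32259 = -15451791/479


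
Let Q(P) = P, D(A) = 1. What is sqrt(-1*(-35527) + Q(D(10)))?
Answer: 2*sqrt(8882) ≈ 188.49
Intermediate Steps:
sqrt(-1*(-35527) + Q(D(10))) = sqrt(-1*(-35527) + 1) = sqrt(35527 + 1) = sqrt(35528) = 2*sqrt(8882)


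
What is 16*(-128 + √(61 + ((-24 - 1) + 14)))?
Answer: -2048 + 80*√2 ≈ -1934.9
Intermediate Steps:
16*(-128 + √(61 + ((-24 - 1) + 14))) = 16*(-128 + √(61 + (-25 + 14))) = 16*(-128 + √(61 - 11)) = 16*(-128 + √50) = 16*(-128 + 5*√2) = -2048 + 80*√2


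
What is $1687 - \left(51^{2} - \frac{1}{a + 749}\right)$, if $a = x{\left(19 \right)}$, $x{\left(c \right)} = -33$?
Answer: $- \frac{654423}{716} \approx -914.0$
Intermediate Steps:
$a = -33$
$1687 - \left(51^{2} - \frac{1}{a + 749}\right) = 1687 - \left(51^{2} - \frac{1}{-33 + 749}\right) = 1687 - \left(2601 - \frac{1}{716}\right) = 1687 - \frac{1862315}{716} = - \frac{654423}{716}$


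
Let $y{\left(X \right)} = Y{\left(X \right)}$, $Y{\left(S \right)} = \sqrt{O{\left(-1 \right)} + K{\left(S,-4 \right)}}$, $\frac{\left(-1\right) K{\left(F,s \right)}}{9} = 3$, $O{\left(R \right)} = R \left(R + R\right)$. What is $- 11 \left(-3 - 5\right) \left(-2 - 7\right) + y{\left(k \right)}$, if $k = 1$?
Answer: $-792 + 5 i \approx -792.0 + 5.0 i$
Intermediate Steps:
$O{\left(R \right)} = 2 R^{2}$ ($O{\left(R \right)} = R 2 R = 2 R^{2}$)
$K{\left(F,s \right)} = -27$ ($K{\left(F,s \right)} = \left(-9\right) 3 = -27$)
$Y{\left(S \right)} = 5 i$ ($Y{\left(S \right)} = \sqrt{2 \left(-1\right)^{2} - 27} = \sqrt{2 \cdot 1 - 27} = \sqrt{2 - 27} = \sqrt{-25} = 5 i$)
$y{\left(X \right)} = 5 i$
$- 11 \left(-3 - 5\right) \left(-2 - 7\right) + y{\left(k \right)} = - 11 \left(-3 - 5\right) \left(-2 - 7\right) + 5 i = - 11 \left(\left(-8\right) \left(-9\right)\right) + 5 i = \left(-11\right) 72 + 5 i = -792 + 5 i$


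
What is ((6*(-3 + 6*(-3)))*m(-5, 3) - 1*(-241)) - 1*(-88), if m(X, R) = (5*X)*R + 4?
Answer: 9275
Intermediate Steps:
m(X, R) = 4 + 5*R*X (m(X, R) = 5*R*X + 4 = 4 + 5*R*X)
((6*(-3 + 6*(-3)))*m(-5, 3) - 1*(-241)) - 1*(-88) = ((6*(-3 + 6*(-3)))*(4 + 5*3*(-5)) - 1*(-241)) - 1*(-88) = ((6*(-3 - 18))*(4 - 75) + 241) + 88 = ((6*(-21))*(-71) + 241) + 88 = (-126*(-71) + 241) + 88 = (8946 + 241) + 88 = 9187 + 88 = 9275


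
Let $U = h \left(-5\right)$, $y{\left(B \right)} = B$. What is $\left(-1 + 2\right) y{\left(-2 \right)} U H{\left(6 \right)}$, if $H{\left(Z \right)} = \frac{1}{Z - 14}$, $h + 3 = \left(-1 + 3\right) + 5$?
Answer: $-5$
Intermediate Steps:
$h = 4$ ($h = -3 + \left(\left(-1 + 3\right) + 5\right) = -3 + \left(2 + 5\right) = -3 + 7 = 4$)
$H{\left(Z \right)} = \frac{1}{-14 + Z}$
$U = -20$ ($U = 4 \left(-5\right) = -20$)
$\left(-1 + 2\right) y{\left(-2 \right)} U H{\left(6 \right)} = \left(-1 + 2\right) \left(-2\right) \left(- \frac{20}{-14 + 6}\right) = 1 \left(-2\right) \left(- \frac{20}{-8}\right) = - 2 \left(\left(-20\right) \left(- \frac{1}{8}\right)\right) = \left(-2\right) \frac{5}{2} = -5$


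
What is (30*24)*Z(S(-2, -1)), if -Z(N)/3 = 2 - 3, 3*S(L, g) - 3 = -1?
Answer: 2160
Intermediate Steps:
S(L, g) = ⅔ (S(L, g) = 1 + (⅓)*(-1) = 1 - ⅓ = ⅔)
Z(N) = 3 (Z(N) = -3*(2 - 3) = -3*(-1) = 3)
(30*24)*Z(S(-2, -1)) = (30*24)*3 = 720*3 = 2160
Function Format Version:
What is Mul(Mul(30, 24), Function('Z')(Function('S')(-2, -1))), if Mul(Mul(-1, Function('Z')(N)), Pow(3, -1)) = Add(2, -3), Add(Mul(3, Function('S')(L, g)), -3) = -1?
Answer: 2160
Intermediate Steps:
Function('S')(L, g) = Rational(2, 3) (Function('S')(L, g) = Add(1, Mul(Rational(1, 3), -1)) = Add(1, Rational(-1, 3)) = Rational(2, 3))
Function('Z')(N) = 3 (Function('Z')(N) = Mul(-3, Add(2, -3)) = Mul(-3, -1) = 3)
Mul(Mul(30, 24), Function('Z')(Function('S')(-2, -1))) = Mul(Mul(30, 24), 3) = Mul(720, 3) = 2160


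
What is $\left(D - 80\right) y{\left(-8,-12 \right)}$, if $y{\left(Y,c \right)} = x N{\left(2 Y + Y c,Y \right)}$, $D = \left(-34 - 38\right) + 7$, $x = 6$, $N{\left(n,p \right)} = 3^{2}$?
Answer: $-7830$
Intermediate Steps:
$N{\left(n,p \right)} = 9$
$D = -65$ ($D = -72 + 7 = -65$)
$y{\left(Y,c \right)} = 54$ ($y{\left(Y,c \right)} = 6 \cdot 9 = 54$)
$\left(D - 80\right) y{\left(-8,-12 \right)} = \left(-65 - 80\right) 54 = \left(-145\right) 54 = -7830$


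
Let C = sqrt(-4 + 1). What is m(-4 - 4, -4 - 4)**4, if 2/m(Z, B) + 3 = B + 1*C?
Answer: 16/(11 - I*sqrt(3))**4 ≈ 0.00084405 + 0.0006086*I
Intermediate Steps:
C = I*sqrt(3) (C = sqrt(-3) = I*sqrt(3) ≈ 1.732*I)
m(Z, B) = 2/(-3 + B + I*sqrt(3)) (m(Z, B) = 2/(-3 + (B + 1*(I*sqrt(3)))) = 2/(-3 + (B + I*sqrt(3))) = 2/(-3 + B + I*sqrt(3)))
m(-4 - 4, -4 - 4)**4 = (2/(-3 + (-4 - 4) + I*sqrt(3)))**4 = (2/(-3 - 8 + I*sqrt(3)))**4 = (2/(-11 + I*sqrt(3)))**4 = 16/(-11 + I*sqrt(3))**4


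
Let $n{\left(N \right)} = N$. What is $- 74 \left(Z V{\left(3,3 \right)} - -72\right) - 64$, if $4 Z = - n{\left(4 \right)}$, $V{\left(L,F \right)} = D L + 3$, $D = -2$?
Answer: $-5614$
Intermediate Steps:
$V{\left(L,F \right)} = 3 - 2 L$ ($V{\left(L,F \right)} = - 2 L + 3 = 3 - 2 L$)
$Z = -1$ ($Z = \frac{\left(-1\right) 4}{4} = \frac{1}{4} \left(-4\right) = -1$)
$- 74 \left(Z V{\left(3,3 \right)} - -72\right) - 64 = - 74 \left(- (3 - 6) - -72\right) - 64 = - 74 \left(- (3 - 6) + 72\right) - 64 = - 74 \left(\left(-1\right) \left(-3\right) + 72\right) - 64 = - 74 \left(3 + 72\right) - 64 = \left(-74\right) 75 - 64 = -5550 - 64 = -5614$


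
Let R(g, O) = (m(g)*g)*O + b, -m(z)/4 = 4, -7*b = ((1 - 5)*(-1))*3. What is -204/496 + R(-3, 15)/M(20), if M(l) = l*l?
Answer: 15021/10850 ≈ 1.3844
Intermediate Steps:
M(l) = l²
b = -12/7 (b = -(1 - 5)*(-1)*3/7 = -(-4*(-1))*3/7 = -4*3/7 = -⅐*12 = -12/7 ≈ -1.7143)
m(z) = -16 (m(z) = -4*4 = -16)
R(g, O) = -12/7 - 16*O*g (R(g, O) = (-16*g)*O - 12/7 = -16*O*g - 12/7 = -12/7 - 16*O*g)
-204/496 + R(-3, 15)/M(20) = -204/496 + (-12/7 - 16*15*(-3))/(20²) = -204*1/496 + (-12/7 + 720)/400 = -51/124 + (5028/7)*(1/400) = -51/124 + 1257/700 = 15021/10850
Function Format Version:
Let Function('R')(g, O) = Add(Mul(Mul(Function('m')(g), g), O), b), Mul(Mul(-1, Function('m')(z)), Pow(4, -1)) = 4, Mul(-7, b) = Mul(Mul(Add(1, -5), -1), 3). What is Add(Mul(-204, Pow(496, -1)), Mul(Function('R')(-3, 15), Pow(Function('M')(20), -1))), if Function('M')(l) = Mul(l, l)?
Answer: Rational(15021, 10850) ≈ 1.3844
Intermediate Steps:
Function('M')(l) = Pow(l, 2)
b = Rational(-12, 7) (b = Mul(Rational(-1, 7), Mul(Mul(Add(1, -5), -1), 3)) = Mul(Rational(-1, 7), Mul(Mul(-4, -1), 3)) = Mul(Rational(-1, 7), Mul(4, 3)) = Mul(Rational(-1, 7), 12) = Rational(-12, 7) ≈ -1.7143)
Function('m')(z) = -16 (Function('m')(z) = Mul(-4, 4) = -16)
Function('R')(g, O) = Add(Rational(-12, 7), Mul(-16, O, g)) (Function('R')(g, O) = Add(Mul(Mul(-16, g), O), Rational(-12, 7)) = Add(Mul(-16, O, g), Rational(-12, 7)) = Add(Rational(-12, 7), Mul(-16, O, g)))
Add(Mul(-204, Pow(496, -1)), Mul(Function('R')(-3, 15), Pow(Function('M')(20), -1))) = Add(Mul(-204, Pow(496, -1)), Mul(Add(Rational(-12, 7), Mul(-16, 15, -3)), Pow(Pow(20, 2), -1))) = Add(Mul(-204, Rational(1, 496)), Mul(Add(Rational(-12, 7), 720), Pow(400, -1))) = Add(Rational(-51, 124), Mul(Rational(5028, 7), Rational(1, 400))) = Add(Rational(-51, 124), Rational(1257, 700)) = Rational(15021, 10850)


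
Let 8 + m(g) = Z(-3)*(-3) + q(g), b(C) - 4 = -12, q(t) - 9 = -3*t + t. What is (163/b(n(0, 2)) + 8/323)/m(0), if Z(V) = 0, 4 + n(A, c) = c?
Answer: -52585/2584 ≈ -20.350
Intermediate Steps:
n(A, c) = -4 + c
q(t) = 9 - 2*t (q(t) = 9 + (-3*t + t) = 9 - 2*t)
b(C) = -8 (b(C) = 4 - 12 = -8)
m(g) = 1 - 2*g (m(g) = -8 + (0*(-3) + (9 - 2*g)) = -8 + (0 + (9 - 2*g)) = -8 + (9 - 2*g) = 1 - 2*g)
(163/b(n(0, 2)) + 8/323)/m(0) = (163/(-8) + 8/323)/(1 - 2*0) = (163*(-1/8) + 8*(1/323))/(1 + 0) = (-163/8 + 8/323)/1 = -52585/2584*1 = -52585/2584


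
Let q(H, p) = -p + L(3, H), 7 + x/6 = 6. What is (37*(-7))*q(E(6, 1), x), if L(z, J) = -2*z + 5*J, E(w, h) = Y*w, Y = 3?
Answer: -23310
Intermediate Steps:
E(w, h) = 3*w
x = -6 (x = -42 + 6*6 = -42 + 36 = -6)
q(H, p) = -6 - p + 5*H (q(H, p) = -p + (-2*3 + 5*H) = -p + (-6 + 5*H) = -6 - p + 5*H)
(37*(-7))*q(E(6, 1), x) = (37*(-7))*(-6 - 1*(-6) + 5*(3*6)) = -259*(-6 + 6 + 5*18) = -259*(-6 + 6 + 90) = -259*90 = -23310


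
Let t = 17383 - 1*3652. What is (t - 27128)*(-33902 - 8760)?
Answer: 571542814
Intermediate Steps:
t = 13731 (t = 17383 - 3652 = 13731)
(t - 27128)*(-33902 - 8760) = (13731 - 27128)*(-33902 - 8760) = -13397*(-42662) = 571542814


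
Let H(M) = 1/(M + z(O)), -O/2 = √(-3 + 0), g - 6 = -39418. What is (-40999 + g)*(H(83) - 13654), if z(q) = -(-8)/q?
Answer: 22708503272963/20683 + 321644*I*√3/20683 ≈ 1.0979e+9 + 26.935*I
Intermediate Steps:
g = -39412 (g = 6 - 39418 = -39412)
O = -2*I*√3 (O = -2*√(-3 + 0) = -2*I*√3 ≈ -3.4641*I)
z(q) = 8/q
H(M) = 1/(M + 4*I*√3/3) (H(M) = 1/(M + 8/((-2*I*√3))) = 1/(M + 8*(I*√3/6)) = 1/(M + 4*I*√3/3))
(-40999 + g)*(H(83) - 13654) = (-40999 - 39412)*(3/(3*83 + 4*I*√3) - 13654) = -80411*(3/(249 + 4*I*√3) - 13654) = -80411*(-13654 + 3/(249 + 4*I*√3)) = 1097931794 - 241233/(249 + 4*I*√3)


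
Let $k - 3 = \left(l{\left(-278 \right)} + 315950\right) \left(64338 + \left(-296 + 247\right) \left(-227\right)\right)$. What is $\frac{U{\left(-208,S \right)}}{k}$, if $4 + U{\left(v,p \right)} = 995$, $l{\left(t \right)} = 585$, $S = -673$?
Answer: $\frac{991}{23886047638} \approx 4.1489 \cdot 10^{-8}$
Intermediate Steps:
$U{\left(v,p \right)} = 991$ ($U{\left(v,p \right)} = -4 + 995 = 991$)
$k = 23886047638$ ($k = 3 + \left(585 + 315950\right) \left(64338 + \left(-296 + 247\right) \left(-227\right)\right) = 3 + 316535 \left(64338 - -11123\right) = 3 + 316535 \left(64338 + 11123\right) = 3 + 316535 \cdot 75461 = 3 + 23886047635 = 23886047638$)
$\frac{U{\left(-208,S \right)}}{k} = \frac{991}{23886047638}$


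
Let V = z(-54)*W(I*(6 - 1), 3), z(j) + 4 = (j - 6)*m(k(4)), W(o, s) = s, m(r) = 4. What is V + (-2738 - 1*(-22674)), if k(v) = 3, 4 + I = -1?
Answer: 19204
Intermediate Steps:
I = -5 (I = -4 - 1 = -5)
z(j) = -28 + 4*j (z(j) = -4 + (j - 6)*4 = -4 + (-6 + j)*4 = -4 + (-24 + 4*j) = -28 + 4*j)
V = -732 (V = (-28 + 4*(-54))*3 = (-28 - 216)*3 = -244*3 = -732)
V + (-2738 - 1*(-22674)) = -732 + (-2738 - 1*(-22674)) = -732 + (-2738 + 22674) = -732 + 19936 = 19204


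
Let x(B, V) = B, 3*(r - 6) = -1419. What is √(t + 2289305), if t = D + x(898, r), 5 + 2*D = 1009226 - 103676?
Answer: √10971902/2 ≈ 1656.2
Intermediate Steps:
r = -467 (r = 6 + (⅓)*(-1419) = 6 - 473 = -467)
D = 905545/2 (D = -5/2 + (1009226 - 103676)/2 = -5/2 + (½)*905550 = -5/2 + 452775 = 905545/2 ≈ 4.5277e+5)
t = 907341/2 (t = 905545/2 + 898 = 907341/2 ≈ 4.5367e+5)
√(t + 2289305) = √(907341/2 + 2289305) = √(5485951/2) = √10971902/2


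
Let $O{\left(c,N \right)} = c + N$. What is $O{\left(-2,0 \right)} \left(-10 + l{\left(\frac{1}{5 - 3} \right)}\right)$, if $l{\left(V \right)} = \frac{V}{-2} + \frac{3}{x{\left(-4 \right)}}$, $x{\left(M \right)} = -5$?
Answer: $\frac{217}{10} \approx 21.7$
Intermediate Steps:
$O{\left(c,N \right)} = N + c$
$l{\left(V \right)} = - \frac{3}{5} - \frac{V}{2}$ ($l{\left(V \right)} = \frac{V}{-2} + \frac{3}{-5} = V \left(- \frac{1}{2}\right) + 3 \left(- \frac{1}{5}\right) = - \frac{V}{2} - \frac{3}{5} = - \frac{3}{5} - \frac{V}{2}$)
$O{\left(-2,0 \right)} \left(-10 + l{\left(\frac{1}{5 - 3} \right)}\right) = \left(0 - 2\right) \left(-10 - \left(\frac{3}{5} + \frac{1}{2 \left(5 - 3\right)}\right)\right) = - 2 \left(-10 - \left(\frac{3}{5} + \frac{1}{2 \cdot 2}\right)\right) = - 2 \left(-10 - \frac{17}{20}\right) = \left(-2\right) \left(- \frac{217}{20}\right) = \frac{217}{10}$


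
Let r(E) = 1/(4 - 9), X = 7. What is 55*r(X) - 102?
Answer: -113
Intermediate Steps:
r(E) = -⅕ (r(E) = 1/(-5) = -⅕)
55*r(X) - 102 = 55*(-⅕) - 102 = -11 - 102 = -113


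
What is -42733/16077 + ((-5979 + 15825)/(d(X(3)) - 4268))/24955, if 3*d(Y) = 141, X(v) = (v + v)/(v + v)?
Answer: -21746092751/8181022605 ≈ -2.6581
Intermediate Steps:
X(v) = 1 (X(v) = (2*v)/((2*v)) = (2*v)*(1/(2*v)) = 1)
d(Y) = 47 (d(Y) = (⅓)*141 = 47)
-42733/16077 + ((-5979 + 15825)/(d(X(3)) - 4268))/24955 = -42733/16077 + ((-5979 + 15825)/(47 - 4268))/24955 = -42733*1/16077 + (9846/(-4221))*(1/24955) = -42733/16077 + (9846*(-1/4221))*(1/24955) = -42733/16077 - 1094/469*1/24955 = -42733/16077 - 1094/11703895 = -21746092751/8181022605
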